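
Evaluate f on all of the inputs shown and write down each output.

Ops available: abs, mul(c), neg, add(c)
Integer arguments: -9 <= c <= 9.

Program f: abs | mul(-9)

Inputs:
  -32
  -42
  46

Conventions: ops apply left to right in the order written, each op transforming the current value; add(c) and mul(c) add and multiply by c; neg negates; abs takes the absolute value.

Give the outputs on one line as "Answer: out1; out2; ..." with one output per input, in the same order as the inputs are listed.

-288; -378; -414

Execution, op by op:
  -32 -> 32 -> -288
  -42 -> 42 -> -378
  46 -> 46 -> -414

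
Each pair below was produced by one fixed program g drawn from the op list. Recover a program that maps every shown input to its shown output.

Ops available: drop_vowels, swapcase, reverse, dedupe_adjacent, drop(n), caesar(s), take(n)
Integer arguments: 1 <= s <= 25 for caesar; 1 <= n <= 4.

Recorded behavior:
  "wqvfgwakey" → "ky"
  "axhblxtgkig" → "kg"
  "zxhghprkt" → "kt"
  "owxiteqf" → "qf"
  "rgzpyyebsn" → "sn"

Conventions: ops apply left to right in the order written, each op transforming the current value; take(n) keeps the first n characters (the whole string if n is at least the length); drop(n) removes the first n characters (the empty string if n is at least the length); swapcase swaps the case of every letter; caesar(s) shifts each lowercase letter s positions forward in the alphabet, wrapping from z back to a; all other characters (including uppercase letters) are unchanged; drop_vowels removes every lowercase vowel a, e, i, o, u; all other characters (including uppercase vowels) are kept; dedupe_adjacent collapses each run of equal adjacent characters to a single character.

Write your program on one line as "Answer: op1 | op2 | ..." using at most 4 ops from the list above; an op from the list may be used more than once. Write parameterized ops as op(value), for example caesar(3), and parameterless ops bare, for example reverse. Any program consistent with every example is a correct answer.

drop_vowels | reverse | take(2) | reverse

Check, running the answer program on each example:
  "wqvfgwakey" -> "wqvfgwky" -> "ykwgfvqw" -> "yk" -> "ky"
  "axhblxtgkig" -> "xhblxtgkg" -> "gkgtxlbhx" -> "gk" -> "kg"
  "zxhghprkt" -> "zxhghprkt" -> "tkrphghxz" -> "tk" -> "kt"
  "owxiteqf" -> "wxtqf" -> "fqtxw" -> "fq" -> "qf"
  "rgzpyyebsn" -> "rgzpyybsn" -> "nsbyypzgr" -> "ns" -> "sn"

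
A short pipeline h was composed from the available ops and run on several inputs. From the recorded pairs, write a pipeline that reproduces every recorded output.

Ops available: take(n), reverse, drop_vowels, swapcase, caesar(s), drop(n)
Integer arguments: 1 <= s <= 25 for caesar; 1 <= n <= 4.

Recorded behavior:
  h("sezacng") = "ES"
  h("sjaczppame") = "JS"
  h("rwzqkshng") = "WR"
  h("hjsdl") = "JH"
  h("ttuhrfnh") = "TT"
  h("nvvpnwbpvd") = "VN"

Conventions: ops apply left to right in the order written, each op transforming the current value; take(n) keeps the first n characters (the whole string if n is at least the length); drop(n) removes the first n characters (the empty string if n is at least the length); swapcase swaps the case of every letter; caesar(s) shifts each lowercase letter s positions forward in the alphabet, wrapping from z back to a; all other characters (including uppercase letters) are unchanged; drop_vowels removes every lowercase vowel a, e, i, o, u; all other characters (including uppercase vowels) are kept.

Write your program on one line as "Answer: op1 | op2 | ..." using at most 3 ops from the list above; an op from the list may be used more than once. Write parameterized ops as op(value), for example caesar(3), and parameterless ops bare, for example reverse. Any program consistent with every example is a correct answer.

take(2) | reverse | swapcase

Check, running the answer program on each example:
  "sezacng" -> "se" -> "es" -> "ES"
  "sjaczppame" -> "sj" -> "js" -> "JS"
  "rwzqkshng" -> "rw" -> "wr" -> "WR"
  "hjsdl" -> "hj" -> "jh" -> "JH"
  "ttuhrfnh" -> "tt" -> "tt" -> "TT"
  "nvvpnwbpvd" -> "nv" -> "vn" -> "VN"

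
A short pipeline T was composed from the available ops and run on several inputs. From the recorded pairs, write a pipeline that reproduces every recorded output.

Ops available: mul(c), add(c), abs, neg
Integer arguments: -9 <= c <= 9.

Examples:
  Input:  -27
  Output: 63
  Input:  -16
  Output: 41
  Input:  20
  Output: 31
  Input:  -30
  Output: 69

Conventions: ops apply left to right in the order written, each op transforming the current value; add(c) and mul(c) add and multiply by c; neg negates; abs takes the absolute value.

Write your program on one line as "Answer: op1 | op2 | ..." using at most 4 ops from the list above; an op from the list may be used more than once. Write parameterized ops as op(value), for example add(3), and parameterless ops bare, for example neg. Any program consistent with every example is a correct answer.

mul(-2) | mul(-1) | add(-9) | abs

Check, running the answer program on each example:
  -27 -> 54 -> -54 -> -63 -> 63
  -16 -> 32 -> -32 -> -41 -> 41
  20 -> -40 -> 40 -> 31 -> 31
  -30 -> 60 -> -60 -> -69 -> 69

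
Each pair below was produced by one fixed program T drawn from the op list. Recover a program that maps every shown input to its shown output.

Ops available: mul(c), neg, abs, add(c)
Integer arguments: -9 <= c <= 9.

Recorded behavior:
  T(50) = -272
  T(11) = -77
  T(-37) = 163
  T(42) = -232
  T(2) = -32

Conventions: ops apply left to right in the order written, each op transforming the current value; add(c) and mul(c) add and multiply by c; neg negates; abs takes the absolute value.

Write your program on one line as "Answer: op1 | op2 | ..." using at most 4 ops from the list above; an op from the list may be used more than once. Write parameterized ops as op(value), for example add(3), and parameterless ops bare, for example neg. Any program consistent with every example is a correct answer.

add(6) | mul(-5) | add(8)

Check, running the answer program on each example:
  50 -> 56 -> -280 -> -272
  11 -> 17 -> -85 -> -77
  -37 -> -31 -> 155 -> 163
  42 -> 48 -> -240 -> -232
  2 -> 8 -> -40 -> -32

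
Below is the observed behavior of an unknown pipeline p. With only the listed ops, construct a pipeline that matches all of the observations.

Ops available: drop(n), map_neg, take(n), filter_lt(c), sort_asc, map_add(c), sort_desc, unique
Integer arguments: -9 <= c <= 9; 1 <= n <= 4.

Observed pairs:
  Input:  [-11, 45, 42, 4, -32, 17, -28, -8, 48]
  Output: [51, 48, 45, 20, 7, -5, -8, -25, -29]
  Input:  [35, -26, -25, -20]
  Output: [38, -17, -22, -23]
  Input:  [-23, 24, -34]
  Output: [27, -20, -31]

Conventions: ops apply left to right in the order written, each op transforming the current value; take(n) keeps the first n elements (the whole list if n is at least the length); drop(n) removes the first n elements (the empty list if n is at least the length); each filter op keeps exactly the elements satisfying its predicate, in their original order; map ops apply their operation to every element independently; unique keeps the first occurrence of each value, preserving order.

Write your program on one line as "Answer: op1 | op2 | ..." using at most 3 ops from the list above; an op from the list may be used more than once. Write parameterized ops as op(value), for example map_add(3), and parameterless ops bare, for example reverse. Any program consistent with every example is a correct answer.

sort_desc | map_add(3)

Check, running the answer program on each example:
  [-11, 45, 42, 4, -32, 17, -28, -8, 48] -> [48, 45, 42, 17, 4, -8, -11, -28, -32] -> [51, 48, 45, 20, 7, -5, -8, -25, -29]
  [35, -26, -25, -20] -> [35, -20, -25, -26] -> [38, -17, -22, -23]
  [-23, 24, -34] -> [24, -23, -34] -> [27, -20, -31]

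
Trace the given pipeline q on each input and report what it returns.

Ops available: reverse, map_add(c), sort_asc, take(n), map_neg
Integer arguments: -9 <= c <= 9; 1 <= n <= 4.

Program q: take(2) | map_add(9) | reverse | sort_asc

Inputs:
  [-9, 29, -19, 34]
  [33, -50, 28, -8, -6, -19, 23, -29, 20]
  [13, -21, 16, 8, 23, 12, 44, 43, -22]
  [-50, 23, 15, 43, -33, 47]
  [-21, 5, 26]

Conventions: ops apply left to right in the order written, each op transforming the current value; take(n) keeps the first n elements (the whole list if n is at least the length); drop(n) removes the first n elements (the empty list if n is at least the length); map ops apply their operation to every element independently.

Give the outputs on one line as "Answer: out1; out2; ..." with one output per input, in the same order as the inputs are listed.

Execution, op by op:
  [-9, 29, -19, 34] -> [-9, 29] -> [0, 38] -> [38, 0] -> [0, 38]
  [33, -50, 28, -8, -6, -19, 23, -29, 20] -> [33, -50] -> [42, -41] -> [-41, 42] -> [-41, 42]
  [13, -21, 16, 8, 23, 12, 44, 43, -22] -> [13, -21] -> [22, -12] -> [-12, 22] -> [-12, 22]
  [-50, 23, 15, 43, -33, 47] -> [-50, 23] -> [-41, 32] -> [32, -41] -> [-41, 32]
  [-21, 5, 26] -> [-21, 5] -> [-12, 14] -> [14, -12] -> [-12, 14]

[0, 38]; [-41, 42]; [-12, 22]; [-41, 32]; [-12, 14]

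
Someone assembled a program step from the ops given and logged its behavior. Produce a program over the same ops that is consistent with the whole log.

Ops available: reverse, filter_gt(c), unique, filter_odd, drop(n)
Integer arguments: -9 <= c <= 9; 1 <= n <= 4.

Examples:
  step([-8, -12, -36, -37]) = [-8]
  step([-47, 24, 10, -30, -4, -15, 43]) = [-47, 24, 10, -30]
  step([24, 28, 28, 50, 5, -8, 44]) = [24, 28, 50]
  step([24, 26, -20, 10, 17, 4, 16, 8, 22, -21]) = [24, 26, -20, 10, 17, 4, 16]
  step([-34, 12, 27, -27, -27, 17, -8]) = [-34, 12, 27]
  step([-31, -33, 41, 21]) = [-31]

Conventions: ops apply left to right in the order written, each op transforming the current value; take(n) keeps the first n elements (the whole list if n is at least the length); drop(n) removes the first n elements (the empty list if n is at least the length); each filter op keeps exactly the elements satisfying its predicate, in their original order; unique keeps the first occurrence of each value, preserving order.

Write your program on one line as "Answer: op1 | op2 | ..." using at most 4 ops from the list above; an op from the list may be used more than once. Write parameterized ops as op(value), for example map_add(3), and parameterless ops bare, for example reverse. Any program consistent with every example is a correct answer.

unique | reverse | drop(3) | reverse

Check, running the answer program on each example:
  [-8, -12, -36, -37] -> [-8, -12, -36, -37] -> [-37, -36, -12, -8] -> [-8] -> [-8]
  [-47, 24, 10, -30, -4, -15, 43] -> [-47, 24, 10, -30, -4, -15, 43] -> [43, -15, -4, -30, 10, 24, -47] -> [-30, 10, 24, -47] -> [-47, 24, 10, -30]
  [24, 28, 28, 50, 5, -8, 44] -> [24, 28, 50, 5, -8, 44] -> [44, -8, 5, 50, 28, 24] -> [50, 28, 24] -> [24, 28, 50]
  [24, 26, -20, 10, 17, 4, 16, 8, 22, -21] -> [24, 26, -20, 10, 17, 4, 16, 8, 22, -21] -> [-21, 22, 8, 16, 4, 17, 10, -20, 26, 24] -> [16, 4, 17, 10, -20, 26, 24] -> [24, 26, -20, 10, 17, 4, 16]
  [-34, 12, 27, -27, -27, 17, -8] -> [-34, 12, 27, -27, 17, -8] -> [-8, 17, -27, 27, 12, -34] -> [27, 12, -34] -> [-34, 12, 27]
  [-31, -33, 41, 21] -> [-31, -33, 41, 21] -> [21, 41, -33, -31] -> [-31] -> [-31]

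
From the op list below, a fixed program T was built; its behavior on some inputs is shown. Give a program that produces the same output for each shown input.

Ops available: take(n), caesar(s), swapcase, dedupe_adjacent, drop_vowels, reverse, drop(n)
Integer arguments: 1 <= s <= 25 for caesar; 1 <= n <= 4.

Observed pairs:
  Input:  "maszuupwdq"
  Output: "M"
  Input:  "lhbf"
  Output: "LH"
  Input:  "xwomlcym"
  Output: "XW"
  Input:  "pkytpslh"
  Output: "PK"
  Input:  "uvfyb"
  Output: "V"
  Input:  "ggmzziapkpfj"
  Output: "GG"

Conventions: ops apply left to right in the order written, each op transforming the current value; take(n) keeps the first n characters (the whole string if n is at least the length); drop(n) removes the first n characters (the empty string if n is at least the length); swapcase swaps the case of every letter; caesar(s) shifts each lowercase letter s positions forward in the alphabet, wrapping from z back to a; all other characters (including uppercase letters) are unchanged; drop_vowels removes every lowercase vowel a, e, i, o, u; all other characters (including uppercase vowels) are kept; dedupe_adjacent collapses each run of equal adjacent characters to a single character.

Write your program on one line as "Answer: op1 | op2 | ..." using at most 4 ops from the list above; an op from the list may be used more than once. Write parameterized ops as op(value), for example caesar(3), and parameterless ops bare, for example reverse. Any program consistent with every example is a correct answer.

take(2) | drop_vowels | swapcase

Check, running the answer program on each example:
  "maszuupwdq" -> "ma" -> "m" -> "M"
  "lhbf" -> "lh" -> "lh" -> "LH"
  "xwomlcym" -> "xw" -> "xw" -> "XW"
  "pkytpslh" -> "pk" -> "pk" -> "PK"
  "uvfyb" -> "uv" -> "v" -> "V"
  "ggmzziapkpfj" -> "gg" -> "gg" -> "GG"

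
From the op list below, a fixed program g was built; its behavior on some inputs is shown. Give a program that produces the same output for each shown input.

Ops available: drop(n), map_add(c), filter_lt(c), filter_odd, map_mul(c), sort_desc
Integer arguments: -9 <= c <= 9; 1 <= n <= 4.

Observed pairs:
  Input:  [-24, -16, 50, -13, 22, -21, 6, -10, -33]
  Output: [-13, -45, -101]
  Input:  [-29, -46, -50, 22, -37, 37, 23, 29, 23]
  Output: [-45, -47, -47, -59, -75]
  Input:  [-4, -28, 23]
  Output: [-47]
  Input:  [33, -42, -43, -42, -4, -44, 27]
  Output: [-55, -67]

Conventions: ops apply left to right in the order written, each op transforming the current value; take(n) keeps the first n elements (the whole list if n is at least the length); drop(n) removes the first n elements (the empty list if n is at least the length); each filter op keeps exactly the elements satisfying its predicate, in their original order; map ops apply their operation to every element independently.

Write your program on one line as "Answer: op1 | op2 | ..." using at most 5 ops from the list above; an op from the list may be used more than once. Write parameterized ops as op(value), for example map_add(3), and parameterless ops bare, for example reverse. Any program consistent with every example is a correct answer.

sort_desc | map_mul(-2) | sort_desc | map_add(-1) | filter_lt(0)

Check, running the answer program on each example:
  [-24, -16, 50, -13, 22, -21, 6, -10, -33] -> [50, 22, 6, -10, -13, -16, -21, -24, -33] -> [-100, -44, -12, 20, 26, 32, 42, 48, 66] -> [66, 48, 42, 32, 26, 20, -12, -44, -100] -> [65, 47, 41, 31, 25, 19, -13, -45, -101] -> [-13, -45, -101]
  [-29, -46, -50, 22, -37, 37, 23, 29, 23] -> [37, 29, 23, 23, 22, -29, -37, -46, -50] -> [-74, -58, -46, -46, -44, 58, 74, 92, 100] -> [100, 92, 74, 58, -44, -46, -46, -58, -74] -> [99, 91, 73, 57, -45, -47, -47, -59, -75] -> [-45, -47, -47, -59, -75]
  [-4, -28, 23] -> [23, -4, -28] -> [-46, 8, 56] -> [56, 8, -46] -> [55, 7, -47] -> [-47]
  [33, -42, -43, -42, -4, -44, 27] -> [33, 27, -4, -42, -42, -43, -44] -> [-66, -54, 8, 84, 84, 86, 88] -> [88, 86, 84, 84, 8, -54, -66] -> [87, 85, 83, 83, 7, -55, -67] -> [-55, -67]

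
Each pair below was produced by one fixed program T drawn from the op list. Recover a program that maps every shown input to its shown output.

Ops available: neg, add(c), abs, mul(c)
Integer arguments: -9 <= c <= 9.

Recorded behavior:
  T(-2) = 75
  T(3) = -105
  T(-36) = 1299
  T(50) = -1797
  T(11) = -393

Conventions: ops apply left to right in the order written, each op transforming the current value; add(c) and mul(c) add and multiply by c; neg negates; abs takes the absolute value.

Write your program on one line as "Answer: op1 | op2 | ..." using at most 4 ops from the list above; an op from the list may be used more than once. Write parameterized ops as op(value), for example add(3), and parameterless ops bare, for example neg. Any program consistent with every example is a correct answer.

neg | mul(-9) | mul(-4) | add(3)

Check, running the answer program on each example:
  -2 -> 2 -> -18 -> 72 -> 75
  3 -> -3 -> 27 -> -108 -> -105
  -36 -> 36 -> -324 -> 1296 -> 1299
  50 -> -50 -> 450 -> -1800 -> -1797
  11 -> -11 -> 99 -> -396 -> -393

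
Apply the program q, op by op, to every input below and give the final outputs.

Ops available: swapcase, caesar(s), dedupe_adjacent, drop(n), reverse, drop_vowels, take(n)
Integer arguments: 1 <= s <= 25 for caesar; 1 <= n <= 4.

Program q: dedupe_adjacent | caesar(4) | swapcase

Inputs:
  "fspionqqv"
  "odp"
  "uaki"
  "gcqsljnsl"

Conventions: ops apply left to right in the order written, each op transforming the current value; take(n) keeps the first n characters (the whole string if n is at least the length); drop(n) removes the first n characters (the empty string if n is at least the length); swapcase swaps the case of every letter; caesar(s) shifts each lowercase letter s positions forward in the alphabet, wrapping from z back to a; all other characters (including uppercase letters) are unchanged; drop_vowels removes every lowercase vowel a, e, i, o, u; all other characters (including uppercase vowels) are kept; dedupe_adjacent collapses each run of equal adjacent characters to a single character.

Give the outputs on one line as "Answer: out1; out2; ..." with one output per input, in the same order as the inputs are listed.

"JWTMSRUZ"; "SHT"; "YEOM"; "KGUWPNRWP"

Execution, op by op:
  "fspionqqv" -> "fspionqv" -> "jwtmsruz" -> "JWTMSRUZ"
  "odp" -> "odp" -> "sht" -> "SHT"
  "uaki" -> "uaki" -> "yeom" -> "YEOM"
  "gcqsljnsl" -> "gcqsljnsl" -> "kguwpnrwp" -> "KGUWPNRWP"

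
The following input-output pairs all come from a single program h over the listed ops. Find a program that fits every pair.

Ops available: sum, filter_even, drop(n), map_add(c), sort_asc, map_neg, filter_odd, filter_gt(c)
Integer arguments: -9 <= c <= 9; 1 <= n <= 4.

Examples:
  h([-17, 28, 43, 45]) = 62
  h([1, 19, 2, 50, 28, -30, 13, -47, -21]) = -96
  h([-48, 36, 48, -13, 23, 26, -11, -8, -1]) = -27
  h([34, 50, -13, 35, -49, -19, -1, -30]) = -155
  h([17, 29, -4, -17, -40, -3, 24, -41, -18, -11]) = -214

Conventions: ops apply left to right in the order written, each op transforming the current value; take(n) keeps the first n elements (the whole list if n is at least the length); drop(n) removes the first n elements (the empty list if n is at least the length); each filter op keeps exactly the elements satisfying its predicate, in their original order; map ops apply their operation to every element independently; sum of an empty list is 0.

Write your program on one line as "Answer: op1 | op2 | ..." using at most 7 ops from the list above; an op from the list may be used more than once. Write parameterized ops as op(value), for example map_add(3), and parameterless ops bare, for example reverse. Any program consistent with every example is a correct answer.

map_add(-3) | drop(2) | map_add(-9) | sort_asc | map_add(-1) | sum

Check, running the answer program on each example:
  [-17, 28, 43, 45] -> [-20, 25, 40, 42] -> [40, 42] -> [31, 33] -> [31, 33] -> [30, 32] -> 62
  [1, 19, 2, 50, 28, -30, 13, -47, -21] -> [-2, 16, -1, 47, 25, -33, 10, -50, -24] -> [-1, 47, 25, -33, 10, -50, -24] -> [-10, 38, 16, -42, 1, -59, -33] -> [-59, -42, -33, -10, 1, 16, 38] -> [-60, -43, -34, -11, 0, 15, 37] -> -96
  [-48, 36, 48, -13, 23, 26, -11, -8, -1] -> [-51, 33, 45, -16, 20, 23, -14, -11, -4] -> [45, -16, 20, 23, -14, -11, -4] -> [36, -25, 11, 14, -23, -20, -13] -> [-25, -23, -20, -13, 11, 14, 36] -> [-26, -24, -21, -14, 10, 13, 35] -> -27
  [34, 50, -13, 35, -49, -19, -1, -30] -> [31, 47, -16, 32, -52, -22, -4, -33] -> [-16, 32, -52, -22, -4, -33] -> [-25, 23, -61, -31, -13, -42] -> [-61, -42, -31, -25, -13, 23] -> [-62, -43, -32, -26, -14, 22] -> -155
  [17, 29, -4, -17, -40, -3, 24, -41, -18, -11] -> [14, 26, -7, -20, -43, -6, 21, -44, -21, -14] -> [-7, -20, -43, -6, 21, -44, -21, -14] -> [-16, -29, -52, -15, 12, -53, -30, -23] -> [-53, -52, -30, -29, -23, -16, -15, 12] -> [-54, -53, -31, -30, -24, -17, -16, 11] -> -214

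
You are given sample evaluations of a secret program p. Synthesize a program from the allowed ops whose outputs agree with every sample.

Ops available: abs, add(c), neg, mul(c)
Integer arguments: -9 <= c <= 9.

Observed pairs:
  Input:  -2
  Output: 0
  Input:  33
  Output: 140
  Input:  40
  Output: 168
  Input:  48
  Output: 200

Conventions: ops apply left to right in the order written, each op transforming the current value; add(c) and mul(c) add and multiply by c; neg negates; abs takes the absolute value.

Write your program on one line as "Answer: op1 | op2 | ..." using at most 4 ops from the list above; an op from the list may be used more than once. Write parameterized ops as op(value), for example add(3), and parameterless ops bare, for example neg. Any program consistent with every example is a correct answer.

add(-5) | neg | add(-7) | mul(-4)

Check, running the answer program on each example:
  -2 -> -7 -> 7 -> 0 -> 0
  33 -> 28 -> -28 -> -35 -> 140
  40 -> 35 -> -35 -> -42 -> 168
  48 -> 43 -> -43 -> -50 -> 200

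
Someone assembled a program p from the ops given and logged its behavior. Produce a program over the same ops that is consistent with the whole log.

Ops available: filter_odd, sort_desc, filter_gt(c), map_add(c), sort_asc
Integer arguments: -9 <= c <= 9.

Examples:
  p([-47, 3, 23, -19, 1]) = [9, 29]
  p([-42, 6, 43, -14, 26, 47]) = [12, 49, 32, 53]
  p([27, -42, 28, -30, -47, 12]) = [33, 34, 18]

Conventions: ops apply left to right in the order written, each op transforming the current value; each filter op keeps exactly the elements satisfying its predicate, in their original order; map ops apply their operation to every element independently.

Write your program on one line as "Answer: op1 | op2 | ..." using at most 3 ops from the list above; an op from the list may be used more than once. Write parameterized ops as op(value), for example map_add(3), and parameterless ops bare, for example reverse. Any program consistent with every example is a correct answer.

filter_gt(2) | map_add(2) | map_add(4)

Check, running the answer program on each example:
  [-47, 3, 23, -19, 1] -> [3, 23] -> [5, 25] -> [9, 29]
  [-42, 6, 43, -14, 26, 47] -> [6, 43, 26, 47] -> [8, 45, 28, 49] -> [12, 49, 32, 53]
  [27, -42, 28, -30, -47, 12] -> [27, 28, 12] -> [29, 30, 14] -> [33, 34, 18]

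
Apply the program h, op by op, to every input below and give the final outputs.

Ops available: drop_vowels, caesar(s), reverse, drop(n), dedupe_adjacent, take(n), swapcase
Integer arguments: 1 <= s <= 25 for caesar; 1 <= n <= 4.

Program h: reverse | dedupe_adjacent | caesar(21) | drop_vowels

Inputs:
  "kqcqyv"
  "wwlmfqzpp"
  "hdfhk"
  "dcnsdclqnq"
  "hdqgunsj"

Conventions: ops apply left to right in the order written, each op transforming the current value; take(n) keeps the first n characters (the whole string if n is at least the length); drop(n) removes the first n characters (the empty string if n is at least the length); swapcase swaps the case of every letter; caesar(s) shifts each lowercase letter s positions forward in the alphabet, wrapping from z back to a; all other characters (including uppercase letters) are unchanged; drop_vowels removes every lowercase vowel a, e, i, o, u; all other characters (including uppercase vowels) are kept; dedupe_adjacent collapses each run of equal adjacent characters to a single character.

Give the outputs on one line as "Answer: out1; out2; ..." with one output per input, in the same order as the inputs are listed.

Execution, op by op:
  "kqcqyv" -> "vyqcqk" -> "vyqcqk" -> "qtlxlf" -> "qtlxlf"
  "wwlmfqzpp" -> "ppzqfmlww" -> "pzqfmlw" -> "kulahgr" -> "klhgr"
  "hdfhk" -> "khfdh" -> "khfdh" -> "fcayc" -> "fcyc"
  "dcnsdclqnq" -> "qnqlcdsncd" -> "qnqlcdsncd" -> "lilgxynixy" -> "llgxynxy"
  "hdqgunsj" -> "jsnugqdh" -> "jsnugqdh" -> "enipblyc" -> "npblyc"

"qtlxlf"; "klhgr"; "fcyc"; "llgxynxy"; "npblyc"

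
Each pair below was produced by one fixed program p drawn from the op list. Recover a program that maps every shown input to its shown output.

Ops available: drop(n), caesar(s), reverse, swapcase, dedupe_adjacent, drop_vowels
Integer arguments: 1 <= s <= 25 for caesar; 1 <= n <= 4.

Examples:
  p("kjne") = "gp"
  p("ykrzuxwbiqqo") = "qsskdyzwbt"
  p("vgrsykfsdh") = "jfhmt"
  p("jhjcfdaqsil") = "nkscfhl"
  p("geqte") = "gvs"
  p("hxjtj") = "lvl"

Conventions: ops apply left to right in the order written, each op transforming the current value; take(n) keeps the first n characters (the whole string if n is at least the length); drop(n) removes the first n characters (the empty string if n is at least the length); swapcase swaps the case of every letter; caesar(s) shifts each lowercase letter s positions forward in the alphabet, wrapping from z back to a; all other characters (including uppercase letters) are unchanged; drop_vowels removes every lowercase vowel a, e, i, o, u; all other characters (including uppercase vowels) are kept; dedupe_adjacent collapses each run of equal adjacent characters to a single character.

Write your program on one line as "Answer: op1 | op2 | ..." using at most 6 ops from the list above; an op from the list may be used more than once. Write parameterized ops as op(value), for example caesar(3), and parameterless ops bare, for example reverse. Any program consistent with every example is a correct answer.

drop(2) | caesar(16) | caesar(12) | drop_vowels | reverse

Check, running the answer program on each example:
  "kjne" -> "ne" -> "du" -> "pg" -> "pg" -> "gp"
  "ykrzuxwbiqqo" -> "rzuxwbiqqo" -> "hpknmrygge" -> "tbwzydkssq" -> "tbwzydkssq" -> "qsskdyzwbt"
  "vgrsykfsdh" -> "rsykfsdh" -> "hioavitx" -> "tuamhufj" -> "tmhfj" -> "jfhmt"
  "jhjcfdaqsil" -> "jcfdaqsil" -> "zsvtqgiyb" -> "lehfcsukn" -> "lhfcskn" -> "nkscfhl"
  "geqte" -> "qte" -> "gju" -> "svg" -> "svg" -> "gvs"
  "hxjtj" -> "jtj" -> "zjz" -> "lvl" -> "lvl" -> "lvl"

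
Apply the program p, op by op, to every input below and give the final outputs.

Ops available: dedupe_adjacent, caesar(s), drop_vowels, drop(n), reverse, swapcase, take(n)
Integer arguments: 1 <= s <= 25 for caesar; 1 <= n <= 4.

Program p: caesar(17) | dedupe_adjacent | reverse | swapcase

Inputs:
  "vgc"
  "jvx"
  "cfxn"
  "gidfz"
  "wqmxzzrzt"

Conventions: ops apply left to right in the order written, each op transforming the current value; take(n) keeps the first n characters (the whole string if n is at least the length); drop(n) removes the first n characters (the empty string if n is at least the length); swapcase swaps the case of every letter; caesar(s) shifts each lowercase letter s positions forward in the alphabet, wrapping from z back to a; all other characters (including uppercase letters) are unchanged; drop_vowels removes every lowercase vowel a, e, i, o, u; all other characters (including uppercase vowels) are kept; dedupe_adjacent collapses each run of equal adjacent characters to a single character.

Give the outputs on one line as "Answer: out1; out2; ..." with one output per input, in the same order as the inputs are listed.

Execution, op by op:
  "vgc" -> "mxt" -> "mxt" -> "txm" -> "TXM"
  "jvx" -> "amo" -> "amo" -> "oma" -> "OMA"
  "cfxn" -> "twoe" -> "twoe" -> "eowt" -> "EOWT"
  "gidfz" -> "xzuwq" -> "xzuwq" -> "qwuzx" -> "QWUZX"
  "wqmxzzrzt" -> "nhdoqqiqk" -> "nhdoqiqk" -> "kqiqodhn" -> "KQIQODHN"

"TXM"; "OMA"; "EOWT"; "QWUZX"; "KQIQODHN"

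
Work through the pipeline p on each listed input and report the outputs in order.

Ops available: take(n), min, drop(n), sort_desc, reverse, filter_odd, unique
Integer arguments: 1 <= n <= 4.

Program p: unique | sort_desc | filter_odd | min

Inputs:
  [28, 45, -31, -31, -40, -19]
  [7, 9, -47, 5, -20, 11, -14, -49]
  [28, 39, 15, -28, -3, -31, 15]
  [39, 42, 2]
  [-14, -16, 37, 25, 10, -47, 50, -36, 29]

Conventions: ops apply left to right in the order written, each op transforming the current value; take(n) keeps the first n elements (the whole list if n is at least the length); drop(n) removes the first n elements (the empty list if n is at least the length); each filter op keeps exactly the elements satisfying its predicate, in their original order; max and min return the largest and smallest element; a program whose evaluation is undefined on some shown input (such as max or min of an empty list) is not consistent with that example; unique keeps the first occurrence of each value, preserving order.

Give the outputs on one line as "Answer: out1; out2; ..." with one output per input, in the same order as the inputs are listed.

Execution, op by op:
  [28, 45, -31, -31, -40, -19] -> [28, 45, -31, -40, -19] -> [45, 28, -19, -31, -40] -> [45, -19, -31] -> -31
  [7, 9, -47, 5, -20, 11, -14, -49] -> [7, 9, -47, 5, -20, 11, -14, -49] -> [11, 9, 7, 5, -14, -20, -47, -49] -> [11, 9, 7, 5, -47, -49] -> -49
  [28, 39, 15, -28, -3, -31, 15] -> [28, 39, 15, -28, -3, -31] -> [39, 28, 15, -3, -28, -31] -> [39, 15, -3, -31] -> -31
  [39, 42, 2] -> [39, 42, 2] -> [42, 39, 2] -> [39] -> 39
  [-14, -16, 37, 25, 10, -47, 50, -36, 29] -> [-14, -16, 37, 25, 10, -47, 50, -36, 29] -> [50, 37, 29, 25, 10, -14, -16, -36, -47] -> [37, 29, 25, -47] -> -47

-31; -49; -31; 39; -47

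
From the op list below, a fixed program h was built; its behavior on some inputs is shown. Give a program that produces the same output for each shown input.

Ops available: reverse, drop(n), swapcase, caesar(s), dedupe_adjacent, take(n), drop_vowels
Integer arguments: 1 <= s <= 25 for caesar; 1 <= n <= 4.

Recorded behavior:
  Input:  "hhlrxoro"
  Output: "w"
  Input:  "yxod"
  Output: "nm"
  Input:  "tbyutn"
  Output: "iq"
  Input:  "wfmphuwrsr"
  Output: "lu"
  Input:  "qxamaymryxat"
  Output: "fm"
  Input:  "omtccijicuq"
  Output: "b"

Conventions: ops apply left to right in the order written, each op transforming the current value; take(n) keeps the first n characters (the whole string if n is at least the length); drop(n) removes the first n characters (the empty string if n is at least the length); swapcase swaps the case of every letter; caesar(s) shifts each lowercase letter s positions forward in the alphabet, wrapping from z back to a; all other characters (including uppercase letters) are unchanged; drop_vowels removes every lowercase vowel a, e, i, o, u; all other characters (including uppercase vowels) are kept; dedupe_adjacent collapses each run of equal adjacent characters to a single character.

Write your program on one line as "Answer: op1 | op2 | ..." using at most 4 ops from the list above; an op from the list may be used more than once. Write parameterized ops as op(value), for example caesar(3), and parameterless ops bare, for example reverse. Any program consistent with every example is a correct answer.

take(2) | dedupe_adjacent | drop_vowels | caesar(15)

Check, running the answer program on each example:
  "hhlrxoro" -> "hh" -> "h" -> "h" -> "w"
  "yxod" -> "yx" -> "yx" -> "yx" -> "nm"
  "tbyutn" -> "tb" -> "tb" -> "tb" -> "iq"
  "wfmphuwrsr" -> "wf" -> "wf" -> "wf" -> "lu"
  "qxamaymryxat" -> "qx" -> "qx" -> "qx" -> "fm"
  "omtccijicuq" -> "om" -> "om" -> "m" -> "b"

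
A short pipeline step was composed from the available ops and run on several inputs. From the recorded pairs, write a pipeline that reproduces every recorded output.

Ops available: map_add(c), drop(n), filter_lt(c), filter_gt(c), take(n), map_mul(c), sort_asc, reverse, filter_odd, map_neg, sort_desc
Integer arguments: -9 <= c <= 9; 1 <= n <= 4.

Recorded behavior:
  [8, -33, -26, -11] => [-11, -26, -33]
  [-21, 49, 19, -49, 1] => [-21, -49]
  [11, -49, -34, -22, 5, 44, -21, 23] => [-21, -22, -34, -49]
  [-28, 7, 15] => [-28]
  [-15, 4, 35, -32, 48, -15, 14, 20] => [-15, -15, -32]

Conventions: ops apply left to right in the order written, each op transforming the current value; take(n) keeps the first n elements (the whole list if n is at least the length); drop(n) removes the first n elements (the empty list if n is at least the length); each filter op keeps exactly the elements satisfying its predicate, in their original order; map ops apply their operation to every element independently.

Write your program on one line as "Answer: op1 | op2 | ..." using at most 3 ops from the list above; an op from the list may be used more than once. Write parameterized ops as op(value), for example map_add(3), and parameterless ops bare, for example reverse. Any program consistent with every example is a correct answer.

sort_asc | reverse | filter_lt(-8)

Check, running the answer program on each example:
  [8, -33, -26, -11] -> [-33, -26, -11, 8] -> [8, -11, -26, -33] -> [-11, -26, -33]
  [-21, 49, 19, -49, 1] -> [-49, -21, 1, 19, 49] -> [49, 19, 1, -21, -49] -> [-21, -49]
  [11, -49, -34, -22, 5, 44, -21, 23] -> [-49, -34, -22, -21, 5, 11, 23, 44] -> [44, 23, 11, 5, -21, -22, -34, -49] -> [-21, -22, -34, -49]
  [-28, 7, 15] -> [-28, 7, 15] -> [15, 7, -28] -> [-28]
  [-15, 4, 35, -32, 48, -15, 14, 20] -> [-32, -15, -15, 4, 14, 20, 35, 48] -> [48, 35, 20, 14, 4, -15, -15, -32] -> [-15, -15, -32]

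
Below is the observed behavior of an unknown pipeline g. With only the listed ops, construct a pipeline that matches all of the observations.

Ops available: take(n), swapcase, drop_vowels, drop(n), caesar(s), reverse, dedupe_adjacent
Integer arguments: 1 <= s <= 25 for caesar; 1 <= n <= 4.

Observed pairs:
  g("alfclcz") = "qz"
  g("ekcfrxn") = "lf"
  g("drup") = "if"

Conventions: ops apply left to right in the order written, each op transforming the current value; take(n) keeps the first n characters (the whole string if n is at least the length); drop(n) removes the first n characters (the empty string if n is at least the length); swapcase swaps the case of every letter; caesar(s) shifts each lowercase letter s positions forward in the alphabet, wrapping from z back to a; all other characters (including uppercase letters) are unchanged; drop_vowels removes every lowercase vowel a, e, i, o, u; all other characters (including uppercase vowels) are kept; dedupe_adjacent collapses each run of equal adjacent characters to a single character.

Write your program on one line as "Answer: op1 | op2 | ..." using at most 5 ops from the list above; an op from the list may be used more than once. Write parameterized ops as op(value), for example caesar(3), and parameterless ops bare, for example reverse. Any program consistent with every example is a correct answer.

reverse | drop(1) | take(2) | caesar(14)

Check, running the answer program on each example:
  "alfclcz" -> "zclcfla" -> "clcfla" -> "cl" -> "qz"
  "ekcfrxn" -> "nxrfcke" -> "xrfcke" -> "xr" -> "lf"
  "drup" -> "purd" -> "urd" -> "ur" -> "if"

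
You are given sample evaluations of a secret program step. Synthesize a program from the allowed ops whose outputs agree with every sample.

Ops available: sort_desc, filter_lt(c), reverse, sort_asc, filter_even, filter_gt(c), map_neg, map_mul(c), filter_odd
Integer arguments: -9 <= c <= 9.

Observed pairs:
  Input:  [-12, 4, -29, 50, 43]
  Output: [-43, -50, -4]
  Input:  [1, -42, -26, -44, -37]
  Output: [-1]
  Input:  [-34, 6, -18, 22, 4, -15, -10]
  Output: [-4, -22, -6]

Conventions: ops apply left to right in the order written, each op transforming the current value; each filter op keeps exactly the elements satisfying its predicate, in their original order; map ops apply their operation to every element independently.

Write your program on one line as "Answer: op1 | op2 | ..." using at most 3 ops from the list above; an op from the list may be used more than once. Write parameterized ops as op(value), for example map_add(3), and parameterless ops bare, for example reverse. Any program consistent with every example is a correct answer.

reverse | filter_gt(-1) | map_neg

Check, running the answer program on each example:
  [-12, 4, -29, 50, 43] -> [43, 50, -29, 4, -12] -> [43, 50, 4] -> [-43, -50, -4]
  [1, -42, -26, -44, -37] -> [-37, -44, -26, -42, 1] -> [1] -> [-1]
  [-34, 6, -18, 22, 4, -15, -10] -> [-10, -15, 4, 22, -18, 6, -34] -> [4, 22, 6] -> [-4, -22, -6]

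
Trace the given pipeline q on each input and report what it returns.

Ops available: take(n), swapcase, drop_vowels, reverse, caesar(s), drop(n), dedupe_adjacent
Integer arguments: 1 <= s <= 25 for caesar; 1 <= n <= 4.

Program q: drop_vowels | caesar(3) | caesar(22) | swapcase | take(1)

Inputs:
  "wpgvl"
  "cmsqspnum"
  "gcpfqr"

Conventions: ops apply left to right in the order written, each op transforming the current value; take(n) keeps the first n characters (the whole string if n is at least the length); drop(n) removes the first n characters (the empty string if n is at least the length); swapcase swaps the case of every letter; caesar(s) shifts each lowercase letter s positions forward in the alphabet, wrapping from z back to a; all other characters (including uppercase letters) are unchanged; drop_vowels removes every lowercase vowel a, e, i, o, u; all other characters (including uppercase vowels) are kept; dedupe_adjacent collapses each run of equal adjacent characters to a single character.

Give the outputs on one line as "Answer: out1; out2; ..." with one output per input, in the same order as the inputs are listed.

"V"; "B"; "F"

Execution, op by op:
  "wpgvl" -> "wpgvl" -> "zsjyo" -> "vofuk" -> "VOFUK" -> "V"
  "cmsqspnum" -> "cmsqspnm" -> "fpvtvsqp" -> "blrproml" -> "BLRPROML" -> "B"
  "gcpfqr" -> "gcpfqr" -> "jfsitu" -> "fboepq" -> "FBOEPQ" -> "F"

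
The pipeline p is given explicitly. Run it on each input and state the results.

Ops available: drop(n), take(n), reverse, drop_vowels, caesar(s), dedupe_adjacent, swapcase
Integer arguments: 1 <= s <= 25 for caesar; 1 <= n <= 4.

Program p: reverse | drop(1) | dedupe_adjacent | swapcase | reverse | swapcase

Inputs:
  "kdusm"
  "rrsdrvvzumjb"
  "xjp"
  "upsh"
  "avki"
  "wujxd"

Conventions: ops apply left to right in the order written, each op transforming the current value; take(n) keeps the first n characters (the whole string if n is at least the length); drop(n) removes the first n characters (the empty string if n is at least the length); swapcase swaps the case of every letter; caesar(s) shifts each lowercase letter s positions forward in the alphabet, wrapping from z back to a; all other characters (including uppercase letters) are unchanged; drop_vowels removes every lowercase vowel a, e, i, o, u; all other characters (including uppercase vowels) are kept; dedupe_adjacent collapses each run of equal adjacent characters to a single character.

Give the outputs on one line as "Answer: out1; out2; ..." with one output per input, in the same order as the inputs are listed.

"kdus"; "rsdrvzumj"; "xj"; "ups"; "avk"; "wujx"

Execution, op by op:
  "kdusm" -> "msudk" -> "sudk" -> "sudk" -> "SUDK" -> "KDUS" -> "kdus"
  "rrsdrvvzumjb" -> "bjmuzvvrdsrr" -> "jmuzvvrdsrr" -> "jmuzvrdsr" -> "JMUZVRDSR" -> "RSDRVZUMJ" -> "rsdrvzumj"
  "xjp" -> "pjx" -> "jx" -> "jx" -> "JX" -> "XJ" -> "xj"
  "upsh" -> "hspu" -> "spu" -> "spu" -> "SPU" -> "UPS" -> "ups"
  "avki" -> "ikva" -> "kva" -> "kva" -> "KVA" -> "AVK" -> "avk"
  "wujxd" -> "dxjuw" -> "xjuw" -> "xjuw" -> "XJUW" -> "WUJX" -> "wujx"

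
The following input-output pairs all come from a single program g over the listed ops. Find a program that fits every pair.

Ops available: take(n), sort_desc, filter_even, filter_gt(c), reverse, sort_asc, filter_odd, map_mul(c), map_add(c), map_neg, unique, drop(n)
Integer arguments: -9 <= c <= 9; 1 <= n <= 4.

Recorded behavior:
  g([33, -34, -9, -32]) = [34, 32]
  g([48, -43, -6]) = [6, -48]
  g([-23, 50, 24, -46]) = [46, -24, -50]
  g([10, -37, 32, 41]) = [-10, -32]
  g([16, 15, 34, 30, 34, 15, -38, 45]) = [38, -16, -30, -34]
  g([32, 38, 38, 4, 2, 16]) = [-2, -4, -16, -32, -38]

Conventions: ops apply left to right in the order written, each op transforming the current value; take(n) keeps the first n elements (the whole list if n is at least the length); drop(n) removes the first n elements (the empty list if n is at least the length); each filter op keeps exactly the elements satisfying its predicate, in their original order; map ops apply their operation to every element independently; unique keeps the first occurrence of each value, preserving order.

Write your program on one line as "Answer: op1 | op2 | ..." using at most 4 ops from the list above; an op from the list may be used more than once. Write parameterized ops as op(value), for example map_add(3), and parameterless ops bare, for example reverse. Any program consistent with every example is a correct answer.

filter_even | map_neg | sort_desc | unique

Check, running the answer program on each example:
  [33, -34, -9, -32] -> [-34, -32] -> [34, 32] -> [34, 32] -> [34, 32]
  [48, -43, -6] -> [48, -6] -> [-48, 6] -> [6, -48] -> [6, -48]
  [-23, 50, 24, -46] -> [50, 24, -46] -> [-50, -24, 46] -> [46, -24, -50] -> [46, -24, -50]
  [10, -37, 32, 41] -> [10, 32] -> [-10, -32] -> [-10, -32] -> [-10, -32]
  [16, 15, 34, 30, 34, 15, -38, 45] -> [16, 34, 30, 34, -38] -> [-16, -34, -30, -34, 38] -> [38, -16, -30, -34, -34] -> [38, -16, -30, -34]
  [32, 38, 38, 4, 2, 16] -> [32, 38, 38, 4, 2, 16] -> [-32, -38, -38, -4, -2, -16] -> [-2, -4, -16, -32, -38, -38] -> [-2, -4, -16, -32, -38]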